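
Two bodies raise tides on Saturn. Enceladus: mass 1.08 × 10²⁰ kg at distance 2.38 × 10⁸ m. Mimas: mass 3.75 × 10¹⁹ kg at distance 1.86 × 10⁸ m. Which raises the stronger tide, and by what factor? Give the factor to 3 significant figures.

Enceladus, by a factor of ≈ 1.37

The tide-raising term goes as M/d³ (the gradient of a 1/d² field).
Enceladus: (1.08 × 10²⁰) / (2.38 × 10⁸)³ = 8.011 × 10⁻⁶
Mimas: (3.75 × 10¹⁹) / (1.86 × 10⁸)³ = 5.828 × 10⁻⁶
Ratio (larger/smaller) = 1.37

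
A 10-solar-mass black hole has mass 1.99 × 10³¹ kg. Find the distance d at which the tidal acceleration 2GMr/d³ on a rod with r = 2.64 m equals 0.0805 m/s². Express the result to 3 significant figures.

4.43 × 10⁷ m

2GMr/d³ = a_tidal  ⇒  d = (2GMr / a_tidal)^(1/3)
d = (2 × 6.674×10⁻¹¹ × (1.99 × 10³¹) × (2.64) / (0.0805))^(1/3)
  = 4.43 × 10⁷ m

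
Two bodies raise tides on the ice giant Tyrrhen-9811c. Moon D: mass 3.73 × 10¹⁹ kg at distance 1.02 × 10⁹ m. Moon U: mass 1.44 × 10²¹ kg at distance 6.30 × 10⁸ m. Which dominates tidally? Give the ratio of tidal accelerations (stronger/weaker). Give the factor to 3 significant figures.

Moon U, by a factor of ≈ 164

Tidal acceleration ∝ M/d³, so compare M/d³ for each.
Moon D: (3.73 × 10¹⁹) / (1.02 × 10⁹)³ = 3.515 × 10⁻⁸
Moon U: (1.44 × 10²¹) / (6.30 × 10⁸)³ = 5.759 × 10⁻⁶
Ratio (larger/smaller) = 164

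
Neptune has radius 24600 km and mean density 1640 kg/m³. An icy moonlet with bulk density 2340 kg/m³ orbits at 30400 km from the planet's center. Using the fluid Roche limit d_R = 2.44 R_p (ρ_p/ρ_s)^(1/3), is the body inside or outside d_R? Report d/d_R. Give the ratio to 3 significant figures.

d_R = 2.44 × (24600 km) × (1640/2340)^(1/3) = 53320 km
d/d_R = (30400) / (53320) = 0.570
Since d/d_R < 1, the body is inside the Roche limit.

inside; d/d_R ≈ 0.570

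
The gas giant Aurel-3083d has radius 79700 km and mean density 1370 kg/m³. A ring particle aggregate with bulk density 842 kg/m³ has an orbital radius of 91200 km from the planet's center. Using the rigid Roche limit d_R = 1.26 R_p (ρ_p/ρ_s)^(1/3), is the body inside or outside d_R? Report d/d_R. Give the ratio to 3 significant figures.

inside; d/d_R ≈ 0.772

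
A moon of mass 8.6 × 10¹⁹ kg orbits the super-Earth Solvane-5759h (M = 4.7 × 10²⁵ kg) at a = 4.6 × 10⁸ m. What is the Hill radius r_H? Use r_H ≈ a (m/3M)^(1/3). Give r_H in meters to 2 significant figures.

3.9 × 10⁶ m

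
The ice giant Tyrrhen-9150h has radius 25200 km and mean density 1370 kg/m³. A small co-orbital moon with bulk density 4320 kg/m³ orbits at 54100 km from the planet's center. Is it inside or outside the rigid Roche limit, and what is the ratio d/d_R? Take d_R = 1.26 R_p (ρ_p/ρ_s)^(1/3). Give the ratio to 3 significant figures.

outside; d/d_R ≈ 2.50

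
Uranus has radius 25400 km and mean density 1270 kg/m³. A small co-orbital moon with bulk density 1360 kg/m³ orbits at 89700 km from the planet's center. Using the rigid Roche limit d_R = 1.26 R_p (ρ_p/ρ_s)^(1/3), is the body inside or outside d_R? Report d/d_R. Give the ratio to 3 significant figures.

outside; d/d_R ≈ 2.87

d_R = 1.26 × (25400 km) × (1270/1360)^(1/3) = 31280 km
d/d_R = (89700) / (31280) = 2.87
Since d/d_R > 1, the body is outside the Roche limit.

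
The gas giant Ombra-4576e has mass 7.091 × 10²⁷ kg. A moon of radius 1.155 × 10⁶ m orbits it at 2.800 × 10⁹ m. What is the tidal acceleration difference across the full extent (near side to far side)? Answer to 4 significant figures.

The field gradient is 2GM/d³; across the full diameter 2r the difference is 4GMr/d³.
a_tidal = 4GMr/d³
        = 4 × (6.674 × 10⁻¹¹) × (7.091 × 10²⁷) × (1.155 × 10⁶) / (2.800 × 10⁹)³
        = 9.960 × 10⁻⁵ m/s²

9.960 × 10⁻⁵ m/s²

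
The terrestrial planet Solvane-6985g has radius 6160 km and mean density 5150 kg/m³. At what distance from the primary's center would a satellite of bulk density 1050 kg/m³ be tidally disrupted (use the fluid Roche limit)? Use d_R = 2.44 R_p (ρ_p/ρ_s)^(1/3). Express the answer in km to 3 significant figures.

d_R = 2.44 × 6160 km × (5150/1050)^(1/3)
    = 25500 km

25500 km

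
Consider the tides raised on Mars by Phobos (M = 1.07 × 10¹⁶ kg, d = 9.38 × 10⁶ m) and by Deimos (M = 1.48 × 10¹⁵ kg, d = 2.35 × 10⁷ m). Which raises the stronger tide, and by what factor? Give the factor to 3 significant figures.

Phobos, by a factor of ≈ 114

The tide-raising term goes as M/d³ (the gradient of a 1/d² field).
Phobos: (1.07 × 10¹⁶) / (9.38 × 10⁶)³ = 1.297 × 10⁻⁵
Deimos: (1.48 × 10¹⁵) / (2.35 × 10⁷)³ = 1.140 × 10⁻⁷
Ratio (larger/smaller) = 114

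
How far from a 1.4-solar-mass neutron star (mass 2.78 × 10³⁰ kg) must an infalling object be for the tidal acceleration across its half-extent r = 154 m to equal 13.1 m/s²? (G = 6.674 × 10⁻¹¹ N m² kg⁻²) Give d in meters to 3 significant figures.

1.63 × 10⁷ m

2GMr/d³ = a_tidal  ⇒  d = (2GMr / a_tidal)^(1/3)
d = (2 × 6.674×10⁻¹¹ × (2.78 × 10³⁰) × (154) / (13.1))^(1/3)
  = 1.63 × 10⁷ m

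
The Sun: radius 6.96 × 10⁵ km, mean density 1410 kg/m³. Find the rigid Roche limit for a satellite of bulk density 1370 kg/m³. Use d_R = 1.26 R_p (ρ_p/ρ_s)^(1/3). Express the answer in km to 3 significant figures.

8.85 × 10⁵ km

d_R = 1.26 × 6.96 × 10⁵ km × (1410/1370)^(1/3)
    = 8.85 × 10⁵ km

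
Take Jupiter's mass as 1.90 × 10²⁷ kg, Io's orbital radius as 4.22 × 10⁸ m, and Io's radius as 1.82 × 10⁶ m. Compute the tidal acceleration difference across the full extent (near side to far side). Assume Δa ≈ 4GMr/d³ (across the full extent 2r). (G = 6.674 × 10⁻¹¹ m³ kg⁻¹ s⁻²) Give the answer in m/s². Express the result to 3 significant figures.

1.23 × 10⁻² m/s²

Δg = 4GMr/d³
   = 4 × (6.674 × 10⁻¹¹) × (1.90 × 10²⁷) × (1.82 × 10⁶) / (4.22 × 10⁸)³
   = 1.23 × 10⁻² m/s²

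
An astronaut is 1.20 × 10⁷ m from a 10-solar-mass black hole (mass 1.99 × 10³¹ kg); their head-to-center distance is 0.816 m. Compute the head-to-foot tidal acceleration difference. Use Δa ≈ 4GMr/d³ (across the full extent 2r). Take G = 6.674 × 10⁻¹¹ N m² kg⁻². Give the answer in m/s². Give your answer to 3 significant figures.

2.51 m/s²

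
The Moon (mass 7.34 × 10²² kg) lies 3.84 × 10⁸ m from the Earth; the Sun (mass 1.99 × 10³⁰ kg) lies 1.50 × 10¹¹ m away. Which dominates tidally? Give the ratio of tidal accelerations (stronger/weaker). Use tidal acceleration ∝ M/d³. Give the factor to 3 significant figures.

The tide-raising term goes as M/d³ (the gradient of a 1/d² field).
The Moon: (7.34 × 10²²) / (3.84 × 10⁸)³ = 1.296 × 10⁻³
The Sun: (1.99 × 10³⁰) / (1.50 × 10¹¹)³ = 5.896 × 10⁻⁴
Ratio (larger/smaller) = 2.20

The Moon, by a factor of ≈ 2.20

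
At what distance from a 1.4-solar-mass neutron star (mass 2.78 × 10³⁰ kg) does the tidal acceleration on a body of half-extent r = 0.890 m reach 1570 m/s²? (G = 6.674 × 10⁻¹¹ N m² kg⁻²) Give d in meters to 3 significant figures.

2GMr/d³ = a_tidal  ⇒  d = (2GMr / a_tidal)^(1/3)
d = (2 × 6.674×10⁻¹¹ × (2.78 × 10³⁰) × (0.890) / (1570))^(1/3)
  = 5.95 × 10⁵ m

5.95 × 10⁵ m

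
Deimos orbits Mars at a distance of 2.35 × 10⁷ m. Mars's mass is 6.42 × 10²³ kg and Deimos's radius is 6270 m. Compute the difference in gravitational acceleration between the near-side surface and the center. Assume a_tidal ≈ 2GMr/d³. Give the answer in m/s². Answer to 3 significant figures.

Δa = 2GMr/d³
   = 2 × (6.674 × 10⁻¹¹) × (6.42 × 10²³) × (6270) / (2.35 × 10⁷)³
   = 4.14 × 10⁻⁵ m/s²

4.14 × 10⁻⁵ m/s²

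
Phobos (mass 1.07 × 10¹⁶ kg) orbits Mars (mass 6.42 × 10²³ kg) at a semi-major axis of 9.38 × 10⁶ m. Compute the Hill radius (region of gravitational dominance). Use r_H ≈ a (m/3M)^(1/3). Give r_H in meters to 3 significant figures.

1.66 × 10⁴ m

r_H ≈ a (m/3M)^(1/3)
    = (9.38 × 10⁶) × (1.07 × 10¹⁶ / (3 × 6.42 × 10²³))^(1/3)
    = 1.66 × 10⁴ m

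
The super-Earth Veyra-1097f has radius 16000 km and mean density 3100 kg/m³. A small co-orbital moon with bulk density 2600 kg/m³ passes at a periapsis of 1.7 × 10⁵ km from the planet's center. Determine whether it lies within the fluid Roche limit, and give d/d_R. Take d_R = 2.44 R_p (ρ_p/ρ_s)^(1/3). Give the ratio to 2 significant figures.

outside; d/d_R ≈ 4.1

d_R = 2.44 × (16000 km) × (3100/2600)^(1/3) = 41400 km
d/d_R = (1.7 × 10⁵) / (41400) = 4.1
Since d/d_R > 1, the body is outside the Roche limit.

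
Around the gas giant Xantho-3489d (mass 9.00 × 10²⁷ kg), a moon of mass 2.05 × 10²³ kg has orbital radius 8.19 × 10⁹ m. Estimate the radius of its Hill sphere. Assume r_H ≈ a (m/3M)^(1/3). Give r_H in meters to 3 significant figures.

r_H ≈ a (m/3M)^(1/3)
    = (8.19 × 10⁹) × (2.05 × 10²³ / (3 × 9.00 × 10²⁷))^(1/3)
    = 1.61 × 10⁸ m

1.61 × 10⁸ m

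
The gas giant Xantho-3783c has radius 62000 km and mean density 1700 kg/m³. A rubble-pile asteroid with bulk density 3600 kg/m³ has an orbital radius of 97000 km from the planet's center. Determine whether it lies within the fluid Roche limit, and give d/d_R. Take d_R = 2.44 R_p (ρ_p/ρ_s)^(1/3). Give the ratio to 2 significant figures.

inside; d/d_R ≈ 0.82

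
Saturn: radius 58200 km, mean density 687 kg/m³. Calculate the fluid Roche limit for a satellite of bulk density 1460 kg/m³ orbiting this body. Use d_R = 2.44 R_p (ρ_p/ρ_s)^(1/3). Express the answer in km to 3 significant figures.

d_R = 2.44 × 58200 km × (687/1460)^(1/3)
    = 1.10 × 10⁵ km

1.10 × 10⁵ km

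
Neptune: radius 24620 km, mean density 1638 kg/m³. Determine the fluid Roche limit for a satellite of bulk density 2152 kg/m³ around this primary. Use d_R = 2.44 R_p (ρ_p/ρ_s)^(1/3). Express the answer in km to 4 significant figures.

54850 km

d_R = 2.44 × 24620 km × (1638/2152)^(1/3)
    = 54850 km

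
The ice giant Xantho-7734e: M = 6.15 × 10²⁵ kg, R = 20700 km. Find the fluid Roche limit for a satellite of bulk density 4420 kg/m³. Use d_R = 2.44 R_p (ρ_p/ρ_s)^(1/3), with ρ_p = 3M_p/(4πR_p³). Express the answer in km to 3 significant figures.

ρ_p = 3M_p/(4πR_p³) = 3 × (6.15 × 10²⁵) / (4π × (2.07 × 10⁷ m)³) = 1660 kg/m³
d_R = 2.44 × 20700 km × (1660/4420)^(1/3)
    = 36400 km

36400 km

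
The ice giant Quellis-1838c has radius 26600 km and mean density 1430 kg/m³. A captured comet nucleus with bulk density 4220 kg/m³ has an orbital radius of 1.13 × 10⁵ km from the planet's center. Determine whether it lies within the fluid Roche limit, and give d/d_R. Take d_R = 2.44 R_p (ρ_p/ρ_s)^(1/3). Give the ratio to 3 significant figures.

d_R = 2.44 × (26600 km) × (1430/4220)^(1/3) = 45250 km
d/d_R = (1.13 × 10⁵) / (45250) = 2.50
Since d/d_R > 1, the body is outside the Roche limit.

outside; d/d_R ≈ 2.50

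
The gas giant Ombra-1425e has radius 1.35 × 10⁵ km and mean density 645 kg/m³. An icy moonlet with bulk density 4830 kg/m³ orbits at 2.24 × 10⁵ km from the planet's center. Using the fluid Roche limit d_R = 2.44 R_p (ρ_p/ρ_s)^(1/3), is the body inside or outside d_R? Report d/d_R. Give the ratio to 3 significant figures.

outside; d/d_R ≈ 1.33

d_R = 2.44 × (1.35 × 10⁵ km) × (645/4830)^(1/3) = 1.684 × 10⁵ km
d/d_R = (2.24 × 10⁵) / (1.684 × 10⁵) = 1.33
Since d/d_R > 1, the body is outside the Roche limit.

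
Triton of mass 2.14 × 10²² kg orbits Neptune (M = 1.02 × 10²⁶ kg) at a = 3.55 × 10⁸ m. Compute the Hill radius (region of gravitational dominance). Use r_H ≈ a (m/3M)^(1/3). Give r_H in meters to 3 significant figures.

1.46 × 10⁷ m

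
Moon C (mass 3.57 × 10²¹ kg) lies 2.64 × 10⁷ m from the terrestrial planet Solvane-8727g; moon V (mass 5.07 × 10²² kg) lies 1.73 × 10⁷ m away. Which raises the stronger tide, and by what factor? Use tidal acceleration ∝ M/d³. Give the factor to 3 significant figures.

The tide-raising term goes as M/d³ (the gradient of a 1/d² field).
Moon C: (3.57 × 10²¹) / (2.64 × 10⁷)³ = 1.940 × 10⁻¹
Moon V: (5.07 × 10²²) / (1.73 × 10⁷)³ = 9.792
Ratio (larger/smaller) = 50.5

Moon V, by a factor of ≈ 50.5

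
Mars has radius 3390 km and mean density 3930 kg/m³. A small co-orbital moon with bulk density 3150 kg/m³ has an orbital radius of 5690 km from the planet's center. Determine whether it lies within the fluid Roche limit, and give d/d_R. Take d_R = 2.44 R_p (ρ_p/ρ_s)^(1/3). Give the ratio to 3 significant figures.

d_R = 2.44 × (3390 km) × (3930/3150)^(1/3) = 8905 km
d/d_R = (5690) / (8905) = 0.639
Since d/d_R < 1, the body is inside the Roche limit.

inside; d/d_R ≈ 0.639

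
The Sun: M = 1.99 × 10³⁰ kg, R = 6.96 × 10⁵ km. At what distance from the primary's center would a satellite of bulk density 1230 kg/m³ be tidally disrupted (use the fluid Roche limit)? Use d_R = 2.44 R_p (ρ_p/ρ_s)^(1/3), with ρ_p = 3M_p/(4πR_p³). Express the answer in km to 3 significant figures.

ρ_p = 3M_p/(4πR_p³) = 3 × (1.99 × 10³⁰) / (4π × (6.96 × 10⁸ m)³) = 1410 kg/m³
d_R = 2.44 × 6.96 × 10⁵ km × (1410/1230)^(1/3)
    = 1.78 × 10⁶ km

1.78 × 10⁶ km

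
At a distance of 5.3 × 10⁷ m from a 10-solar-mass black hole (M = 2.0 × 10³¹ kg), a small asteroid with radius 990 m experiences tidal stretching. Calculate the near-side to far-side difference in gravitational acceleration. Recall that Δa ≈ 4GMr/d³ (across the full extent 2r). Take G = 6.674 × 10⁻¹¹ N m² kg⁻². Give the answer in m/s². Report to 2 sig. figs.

3.6 × 10¹ m/s²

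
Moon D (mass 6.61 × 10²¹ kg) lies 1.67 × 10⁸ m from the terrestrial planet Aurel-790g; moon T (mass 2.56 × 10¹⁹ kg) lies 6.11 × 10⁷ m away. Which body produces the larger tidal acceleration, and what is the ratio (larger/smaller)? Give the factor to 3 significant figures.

Moon D, by a factor of ≈ 12.6

Compare M/d³ for the two perturbers:
Moon D: (6.61 × 10²¹) / (1.67 × 10⁸)³ = 1.419 × 10⁻³
Moon T: (2.56 × 10¹⁹) / (6.11 × 10⁷)³ = 1.122 × 10⁻⁴
Ratio (larger/smaller) = 12.6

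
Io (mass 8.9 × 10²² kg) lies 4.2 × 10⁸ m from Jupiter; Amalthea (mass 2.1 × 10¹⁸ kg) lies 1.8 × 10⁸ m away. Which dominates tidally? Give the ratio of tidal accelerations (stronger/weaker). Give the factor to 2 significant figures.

Tidal acceleration ∝ M/d³, so compare M/d³ for each.
Io: (8.9 × 10²²) / (4.2 × 10⁸)³ = 1.201 × 10⁻³
Amalthea: (2.1 × 10¹⁸) / (1.8 × 10⁸)³ = 3.601 × 10⁻⁷
Ratio (larger/smaller) = 3300

Io, by a factor of ≈ 3300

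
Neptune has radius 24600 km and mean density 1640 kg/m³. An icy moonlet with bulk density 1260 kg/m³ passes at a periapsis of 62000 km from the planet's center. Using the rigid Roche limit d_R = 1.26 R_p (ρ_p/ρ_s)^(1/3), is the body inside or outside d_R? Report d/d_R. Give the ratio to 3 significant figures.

d_R = 1.26 × (24600 km) × (1640/1260)^(1/3) = 33840 km
d/d_R = (62000) / (33840) = 1.83
Since d/d_R > 1, the body is outside the Roche limit.

outside; d/d_R ≈ 1.83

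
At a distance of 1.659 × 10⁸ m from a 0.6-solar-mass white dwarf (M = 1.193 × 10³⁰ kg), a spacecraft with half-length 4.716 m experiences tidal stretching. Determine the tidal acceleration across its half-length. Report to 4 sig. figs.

1.645 × 10⁻⁴ m/s²

a_tidal = 2GMr/d³
        = 2 × (6.674 × 10⁻¹¹) × (1.193 × 10³⁰) × (4.716) / (1.659 × 10⁸)³
        = 1.645 × 10⁻⁴ m/s²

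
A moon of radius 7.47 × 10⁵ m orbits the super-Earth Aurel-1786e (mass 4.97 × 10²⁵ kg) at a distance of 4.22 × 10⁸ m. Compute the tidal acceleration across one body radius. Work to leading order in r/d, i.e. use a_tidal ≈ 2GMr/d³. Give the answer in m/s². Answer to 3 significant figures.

Differencing GM/(d−r)² and GM/d² to first order in r/d gives 2GMr/d³.
Δa = 2GMr/d³
   = 2 × (6.674 × 10⁻¹¹) × (4.97 × 10²⁵) × (7.47 × 10⁵) / (4.22 × 10⁸)³
   = 6.59 × 10⁻⁵ m/s²

6.59 × 10⁻⁵ m/s²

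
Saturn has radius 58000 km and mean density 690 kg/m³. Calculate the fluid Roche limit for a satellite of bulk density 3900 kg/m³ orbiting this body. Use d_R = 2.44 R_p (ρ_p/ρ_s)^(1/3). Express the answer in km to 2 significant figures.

79000 km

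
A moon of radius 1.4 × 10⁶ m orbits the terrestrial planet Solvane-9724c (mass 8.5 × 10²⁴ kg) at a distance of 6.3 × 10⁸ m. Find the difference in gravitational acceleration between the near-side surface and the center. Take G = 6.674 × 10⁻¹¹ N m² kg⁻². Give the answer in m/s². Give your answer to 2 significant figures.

The tidal stretch is the gradient of GM/d² times the body's extent r, hence the 1/d³ dependence.
Δa = 2GMr/d³
   = 2 × (6.674 × 10⁻¹¹) × (8.5 × 10²⁴) × (1.4 × 10⁶) / (6.3 × 10⁸)³
   = 6.4 × 10⁻⁶ m/s²

6.4 × 10⁻⁶ m/s²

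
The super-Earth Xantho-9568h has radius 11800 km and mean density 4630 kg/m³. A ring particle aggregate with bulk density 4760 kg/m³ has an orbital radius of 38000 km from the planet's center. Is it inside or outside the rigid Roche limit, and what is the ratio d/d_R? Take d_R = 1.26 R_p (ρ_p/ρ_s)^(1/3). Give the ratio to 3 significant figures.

d_R = 1.26 × (11800 km) × (4630/4760)^(1/3) = 14730 km
d/d_R = (38000) / (14730) = 2.58
Since d/d_R > 1, the body is outside the Roche limit.

outside; d/d_R ≈ 2.58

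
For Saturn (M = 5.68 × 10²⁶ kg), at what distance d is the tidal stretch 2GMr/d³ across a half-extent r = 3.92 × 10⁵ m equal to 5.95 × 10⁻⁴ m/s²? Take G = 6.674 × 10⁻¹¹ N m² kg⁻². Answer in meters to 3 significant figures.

3.68 × 10⁸ m

2GMr/d³ = a_tidal  ⇒  d = (2GMr / a_tidal)^(1/3)
d = (2 × 6.674×10⁻¹¹ × (5.68 × 10²⁶) × (3.92 × 10⁵) / (5.95 × 10⁻⁴))^(1/3)
  = 3.68 × 10⁸ m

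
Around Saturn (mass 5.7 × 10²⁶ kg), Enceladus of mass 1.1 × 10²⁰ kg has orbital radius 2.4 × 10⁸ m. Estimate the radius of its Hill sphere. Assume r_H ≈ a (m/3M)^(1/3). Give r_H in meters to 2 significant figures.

9.6 × 10⁵ m

r_H ≈ a (m/3M)^(1/3)
    = (2.4 × 10⁸) × (1.1 × 10²⁰ / (3 × 5.7 × 10²⁶))^(1/3)
    = 9.6 × 10⁵ m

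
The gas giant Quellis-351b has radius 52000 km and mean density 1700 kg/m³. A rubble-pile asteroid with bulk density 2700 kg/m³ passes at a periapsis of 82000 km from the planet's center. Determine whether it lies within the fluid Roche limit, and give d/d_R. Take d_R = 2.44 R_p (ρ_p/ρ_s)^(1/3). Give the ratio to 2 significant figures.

d_R = 2.44 × (52000 km) × (1700/2700)^(1/3) = 1.087 × 10⁵ km
d/d_R = (82000) / (1.087 × 10⁵) = 0.75
Since d/d_R < 1, the body is inside the Roche limit.

inside; d/d_R ≈ 0.75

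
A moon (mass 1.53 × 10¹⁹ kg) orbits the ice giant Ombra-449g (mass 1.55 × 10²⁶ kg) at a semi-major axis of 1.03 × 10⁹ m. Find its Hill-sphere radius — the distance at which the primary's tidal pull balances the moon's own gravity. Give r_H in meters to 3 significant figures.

r_H ≈ a (m/3M)^(1/3)
    = (1.03 × 10⁹) × (1.53 × 10¹⁹ / (3 × 1.55 × 10²⁶))^(1/3)
    = 3.30 × 10⁶ m

3.30 × 10⁶ m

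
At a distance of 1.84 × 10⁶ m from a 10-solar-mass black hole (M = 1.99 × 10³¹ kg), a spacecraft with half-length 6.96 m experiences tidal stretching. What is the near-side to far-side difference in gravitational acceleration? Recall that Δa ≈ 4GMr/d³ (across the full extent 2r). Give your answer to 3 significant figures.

5.94 × 10³ m/s²

a_tidal = 4GMr/d³
        = 4 × (6.674 × 10⁻¹¹) × (1.99 × 10³¹) × (6.96) / (1.84 × 10⁶)³
        = 5.94 × 10³ m/s²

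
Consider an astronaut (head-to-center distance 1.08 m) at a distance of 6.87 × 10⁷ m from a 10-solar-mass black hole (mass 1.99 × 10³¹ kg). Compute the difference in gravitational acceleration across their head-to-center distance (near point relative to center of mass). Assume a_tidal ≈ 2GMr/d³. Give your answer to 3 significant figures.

Δg = 2GMr/d³
   = 2 × (6.674 × 10⁻¹¹) × (1.99 × 10³¹) × (1.08) / (6.87 × 10⁷)³
   = 8.85 × 10⁻³ m/s²

8.85 × 10⁻³ m/s²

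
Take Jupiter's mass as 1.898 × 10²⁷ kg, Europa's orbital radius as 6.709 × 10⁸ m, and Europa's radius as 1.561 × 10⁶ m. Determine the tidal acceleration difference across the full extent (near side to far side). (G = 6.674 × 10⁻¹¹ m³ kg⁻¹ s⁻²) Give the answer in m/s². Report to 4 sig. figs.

The field gradient is 2GM/d³; across the full diameter 2r the difference is 4GMr/d³.
Δg = 4GMr/d³
   = 4 × (6.674 × 10⁻¹¹) × (1.898 × 10²⁷) × (1.561 × 10⁶) / (6.709 × 10⁸)³
   = 2.619 × 10⁻³ m/s²

2.619 × 10⁻³ m/s²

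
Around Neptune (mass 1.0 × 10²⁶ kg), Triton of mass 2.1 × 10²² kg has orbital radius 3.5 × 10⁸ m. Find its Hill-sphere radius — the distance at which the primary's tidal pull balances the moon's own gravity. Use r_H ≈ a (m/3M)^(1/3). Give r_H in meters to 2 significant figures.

1.4 × 10⁷ m

r_H ≈ a (m/3M)^(1/3)
    = (3.5 × 10⁸) × (2.1 × 10²² / (3 × 1.0 × 10²⁶))^(1/3)
    = 1.4 × 10⁷ m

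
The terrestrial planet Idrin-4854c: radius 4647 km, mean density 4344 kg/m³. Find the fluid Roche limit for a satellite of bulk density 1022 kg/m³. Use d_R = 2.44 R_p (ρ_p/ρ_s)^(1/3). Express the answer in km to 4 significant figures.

18370 km

d_R = 2.44 × 4647 km × (4344/1022)^(1/3)
    = 18370 km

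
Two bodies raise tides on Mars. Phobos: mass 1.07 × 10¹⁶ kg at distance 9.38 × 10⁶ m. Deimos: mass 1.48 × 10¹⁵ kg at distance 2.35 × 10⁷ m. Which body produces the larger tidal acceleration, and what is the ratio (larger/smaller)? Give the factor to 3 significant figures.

Tidal stretch scales as M/d³; compute that for each body.
Phobos: (1.07 × 10¹⁶) / (9.38 × 10⁶)³ = 1.297 × 10⁻⁵
Deimos: (1.48 × 10¹⁵) / (2.35 × 10⁷)³ = 1.140 × 10⁻⁷
Ratio (larger/smaller) = 114

Phobos, by a factor of ≈ 114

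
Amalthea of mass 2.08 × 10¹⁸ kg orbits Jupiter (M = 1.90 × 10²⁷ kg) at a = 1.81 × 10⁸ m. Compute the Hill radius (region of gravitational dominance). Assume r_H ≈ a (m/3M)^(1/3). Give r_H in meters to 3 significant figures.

1.29 × 10⁵ m

r_H ≈ a (m/3M)^(1/3)
    = (1.81 × 10⁸) × (2.08 × 10¹⁸ / (3 × 1.90 × 10²⁷))^(1/3)
    = 1.29 × 10⁵ m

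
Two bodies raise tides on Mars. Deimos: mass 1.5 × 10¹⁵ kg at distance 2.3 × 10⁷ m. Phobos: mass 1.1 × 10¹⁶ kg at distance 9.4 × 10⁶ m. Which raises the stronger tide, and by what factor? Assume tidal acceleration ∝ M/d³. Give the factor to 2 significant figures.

Tidal stretch scales as M/d³; compute that for each body.
Deimos: (1.5 × 10¹⁵) / (2.3 × 10⁷)³ = 1.233 × 10⁻⁷
Phobos: (1.1 × 10¹⁶) / (9.4 × 10⁶)³ = 1.324 × 10⁻⁵
Ratio (larger/smaller) = 110

Phobos, by a factor of ≈ 110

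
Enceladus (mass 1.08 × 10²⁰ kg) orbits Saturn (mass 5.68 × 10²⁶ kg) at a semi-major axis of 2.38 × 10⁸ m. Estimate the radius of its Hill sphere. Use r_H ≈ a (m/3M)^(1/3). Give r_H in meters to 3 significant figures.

r_H ≈ a (m/3M)^(1/3)
    = (2.38 × 10⁸) × (1.08 × 10²⁰ / (3 × 5.68 × 10²⁶))^(1/3)
    = 9.49 × 10⁵ m

9.49 × 10⁵ m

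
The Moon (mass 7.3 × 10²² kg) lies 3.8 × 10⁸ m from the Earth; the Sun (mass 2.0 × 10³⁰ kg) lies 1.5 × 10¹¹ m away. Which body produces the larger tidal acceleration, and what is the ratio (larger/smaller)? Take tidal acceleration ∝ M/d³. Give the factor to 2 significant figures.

The tide-raising term goes as M/d³ (the gradient of a 1/d² field).
The Moon: (7.3 × 10²²) / (3.8 × 10⁸)³ = 1.330 × 10⁻³
The Sun: (2.0 × 10³⁰) / (1.5 × 10¹¹)³ = 5.926 × 10⁻⁴
Ratio (larger/smaller) = 2.2

The Moon, by a factor of ≈ 2.2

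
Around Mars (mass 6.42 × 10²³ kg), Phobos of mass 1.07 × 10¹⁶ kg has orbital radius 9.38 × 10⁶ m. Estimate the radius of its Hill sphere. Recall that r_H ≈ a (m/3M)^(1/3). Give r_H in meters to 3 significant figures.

r_H ≈ a (m/3M)^(1/3)
    = (9.38 × 10⁶) × (1.07 × 10¹⁶ / (3 × 6.42 × 10²³))^(1/3)
    = 1.66 × 10⁴ m

1.66 × 10⁴ m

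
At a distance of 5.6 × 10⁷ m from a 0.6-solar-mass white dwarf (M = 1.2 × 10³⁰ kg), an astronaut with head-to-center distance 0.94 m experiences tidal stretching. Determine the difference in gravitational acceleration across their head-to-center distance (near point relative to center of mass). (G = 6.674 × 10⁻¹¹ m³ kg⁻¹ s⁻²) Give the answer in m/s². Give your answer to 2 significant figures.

8.6 × 10⁻⁴ m/s²

Δa = 2GMr/d³
   = 2 × (6.674 × 10⁻¹¹) × (1.2 × 10³⁰) × (0.94) / (5.6 × 10⁷)³
   = 8.6 × 10⁻⁴ m/s²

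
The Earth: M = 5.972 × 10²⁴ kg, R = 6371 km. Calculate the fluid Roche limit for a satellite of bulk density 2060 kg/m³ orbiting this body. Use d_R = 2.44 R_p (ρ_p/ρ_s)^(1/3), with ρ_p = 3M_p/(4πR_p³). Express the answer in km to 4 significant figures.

21580 km

ρ_p = 3M_p/(4πR_p³) = 3 × (5.972 × 10²⁴) / (4π × (6.371 × 10⁶ m)³) = 5513 kg/m³
d_R = 2.44 × 6371 km × (5513/2060)^(1/3)
    = 21580 km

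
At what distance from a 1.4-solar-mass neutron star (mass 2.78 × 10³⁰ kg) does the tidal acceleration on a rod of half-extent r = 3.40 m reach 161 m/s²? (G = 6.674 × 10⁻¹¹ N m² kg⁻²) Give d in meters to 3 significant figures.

1.99 × 10⁶ m

2GMr/d³ = a_tidal  ⇒  d = (2GMr / a_tidal)^(1/3)
d = (2 × 6.674×10⁻¹¹ × (2.78 × 10³⁰) × (3.40) / (161))^(1/3)
  = 1.99 × 10⁶ m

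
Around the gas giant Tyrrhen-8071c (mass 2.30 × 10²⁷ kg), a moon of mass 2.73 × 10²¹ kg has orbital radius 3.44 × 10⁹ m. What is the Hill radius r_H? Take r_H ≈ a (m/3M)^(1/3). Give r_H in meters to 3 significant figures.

r_H ≈ a (m/3M)^(1/3)
    = (3.44 × 10⁹) × (2.73 × 10²¹ / (3 × 2.30 × 10²⁷))^(1/3)
    = 2.53 × 10⁷ m

2.53 × 10⁷ m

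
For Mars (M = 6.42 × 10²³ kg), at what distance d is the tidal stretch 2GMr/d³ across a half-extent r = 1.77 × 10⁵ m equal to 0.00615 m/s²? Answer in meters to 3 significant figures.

2GMr/d³ = a_tidal  ⇒  d = (2GMr / a_tidal)^(1/3)
d = (2 × 6.674×10⁻¹¹ × (6.42 × 10²³) × (1.77 × 10⁵) / (0.00615))^(1/3)
  = 1.35 × 10⁷ m

1.35 × 10⁷ m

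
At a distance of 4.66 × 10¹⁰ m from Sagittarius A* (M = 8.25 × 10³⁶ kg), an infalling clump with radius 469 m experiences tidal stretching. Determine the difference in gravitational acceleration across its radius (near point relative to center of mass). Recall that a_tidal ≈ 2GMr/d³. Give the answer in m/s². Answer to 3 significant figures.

Δa = 2GMr/d³
   = 2 × (6.674 × 10⁻¹¹) × (8.25 × 10³⁶) × (469) / (4.66 × 10¹⁰)³
   = 5.10 × 10⁻³ m/s²

5.10 × 10⁻³ m/s²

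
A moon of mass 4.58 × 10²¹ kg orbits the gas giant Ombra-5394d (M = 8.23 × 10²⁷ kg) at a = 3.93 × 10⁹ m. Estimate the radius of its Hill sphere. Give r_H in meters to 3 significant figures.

2.24 × 10⁷ m

r_H ≈ a (m/3M)^(1/3)
    = (3.93 × 10⁹) × (4.58 × 10²¹ / (3 × 8.23 × 10²⁷))^(1/3)
    = 2.24 × 10⁷ m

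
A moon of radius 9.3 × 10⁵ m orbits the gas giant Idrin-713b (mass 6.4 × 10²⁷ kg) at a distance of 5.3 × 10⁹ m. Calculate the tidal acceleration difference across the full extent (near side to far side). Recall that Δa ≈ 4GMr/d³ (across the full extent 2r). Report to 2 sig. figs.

1.1 × 10⁻⁵ m/s²

Differencing GM/(d−r)² and GM/(d+r)² to first order in r/d gives 4GMr/d³.
Δa = 4GMr/d³
   = 4 × (6.674 × 10⁻¹¹) × (6.4 × 10²⁷) × (9.3 × 10⁵) / (5.3 × 10⁹)³
   = 1.1 × 10⁻⁵ m/s²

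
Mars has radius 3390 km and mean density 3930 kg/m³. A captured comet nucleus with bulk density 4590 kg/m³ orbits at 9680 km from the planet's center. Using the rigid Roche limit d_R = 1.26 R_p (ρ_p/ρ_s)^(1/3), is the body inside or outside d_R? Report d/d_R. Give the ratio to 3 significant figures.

outside; d/d_R ≈ 2.39

d_R = 1.26 × (3390 km) × (3930/4590)^(1/3) = 4056 km
d/d_R = (9680) / (4056) = 2.39
Since d/d_R > 1, the body is outside the Roche limit.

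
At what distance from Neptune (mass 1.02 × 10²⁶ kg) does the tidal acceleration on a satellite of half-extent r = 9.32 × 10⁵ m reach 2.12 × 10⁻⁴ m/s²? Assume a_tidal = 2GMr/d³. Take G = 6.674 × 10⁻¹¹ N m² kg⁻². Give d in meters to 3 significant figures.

3.91 × 10⁸ m

2GMr/d³ = a_tidal  ⇒  d = (2GMr / a_tidal)^(1/3)
d = (2 × 6.674×10⁻¹¹ × (1.02 × 10²⁶) × (9.32 × 10⁵) / (2.12 × 10⁻⁴))^(1/3)
  = 3.91 × 10⁸ m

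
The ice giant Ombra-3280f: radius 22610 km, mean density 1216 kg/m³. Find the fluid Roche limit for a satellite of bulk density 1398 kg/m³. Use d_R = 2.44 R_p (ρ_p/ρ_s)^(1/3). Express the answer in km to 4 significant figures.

d_R = 2.44 × 22610 km × (1216/1398)^(1/3)
    = 52660 km

52660 km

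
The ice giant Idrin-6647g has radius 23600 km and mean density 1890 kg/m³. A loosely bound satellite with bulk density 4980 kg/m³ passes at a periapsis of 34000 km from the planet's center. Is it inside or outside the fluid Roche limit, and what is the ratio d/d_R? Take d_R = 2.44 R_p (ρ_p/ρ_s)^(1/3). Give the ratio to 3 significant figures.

inside; d/d_R ≈ 0.816

d_R = 2.44 × (23600 km) × (1890/4980)^(1/3) = 41690 km
d/d_R = (34000) / (41690) = 0.816
Since d/d_R < 1, the body is inside the Roche limit.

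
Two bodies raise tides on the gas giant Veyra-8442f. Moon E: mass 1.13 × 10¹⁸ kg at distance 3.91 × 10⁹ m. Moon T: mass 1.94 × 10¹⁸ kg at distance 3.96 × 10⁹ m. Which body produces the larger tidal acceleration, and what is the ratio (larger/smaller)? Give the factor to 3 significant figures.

Moon T, by a factor of ≈ 1.65

Compare M/d³ for the two perturbers:
Moon E: (1.13 × 10¹⁸) / (3.91 × 10⁹)³ = 1.890 × 10⁻¹¹
Moon T: (1.94 × 10¹⁸) / (3.96 × 10⁹)³ = 3.124 × 10⁻¹¹
Ratio (larger/smaller) = 1.65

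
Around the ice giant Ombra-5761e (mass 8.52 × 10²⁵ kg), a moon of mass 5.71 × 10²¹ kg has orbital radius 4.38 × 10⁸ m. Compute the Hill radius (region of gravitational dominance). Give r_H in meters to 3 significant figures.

r_H ≈ a (m/3M)^(1/3)
    = (4.38 × 10⁸) × (5.71 × 10²¹ / (3 × 8.52 × 10²⁵))^(1/3)
    = 1.23 × 10⁷ m

1.23 × 10⁷ m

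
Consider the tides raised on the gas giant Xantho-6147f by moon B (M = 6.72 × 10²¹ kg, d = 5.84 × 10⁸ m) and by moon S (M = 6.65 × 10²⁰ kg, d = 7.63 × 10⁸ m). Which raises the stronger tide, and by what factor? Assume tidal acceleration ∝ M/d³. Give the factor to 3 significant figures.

Tidal stretch scales as M/d³; compute that for each body.
Moon B: (6.72 × 10²¹) / (5.84 × 10⁸)³ = 3.374 × 10⁻⁵
Moon S: (6.65 × 10²⁰) / (7.63 × 10⁸)³ = 1.497 × 10⁻⁶
Ratio (larger/smaller) = 22.5

Moon B, by a factor of ≈ 22.5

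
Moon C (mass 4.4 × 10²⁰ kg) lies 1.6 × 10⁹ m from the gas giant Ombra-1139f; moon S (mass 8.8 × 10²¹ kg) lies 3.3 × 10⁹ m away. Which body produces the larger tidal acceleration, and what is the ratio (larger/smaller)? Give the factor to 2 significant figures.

Moon S, by a factor of ≈ 2.3

Tidal stretch scales as M/d³; compute that for each body.
Moon C: (4.4 × 10²⁰) / (1.6 × 10⁹)³ = 1.074 × 10⁻⁷
Moon S: (8.8 × 10²¹) / (3.3 × 10⁹)³ = 2.449 × 10⁻⁷
Ratio (larger/smaller) = 2.3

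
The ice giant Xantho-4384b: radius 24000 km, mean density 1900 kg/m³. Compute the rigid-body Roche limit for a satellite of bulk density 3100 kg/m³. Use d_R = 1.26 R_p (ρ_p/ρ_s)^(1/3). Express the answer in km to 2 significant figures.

d_R = 1.26 × 24000 km × (1900/3100)^(1/3)
    = 26000 km

26000 km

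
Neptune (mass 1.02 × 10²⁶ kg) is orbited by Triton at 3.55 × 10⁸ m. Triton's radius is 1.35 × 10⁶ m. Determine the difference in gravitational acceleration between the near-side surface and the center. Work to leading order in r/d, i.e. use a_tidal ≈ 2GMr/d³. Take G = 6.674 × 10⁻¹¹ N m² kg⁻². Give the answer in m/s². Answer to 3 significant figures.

Δg = 2GMr/d³
   = 2 × (6.674 × 10⁻¹¹) × (1.02 × 10²⁶) × (1.35 × 10⁶) / (3.55 × 10⁸)³
   = 4.11 × 10⁻⁴ m/s²

4.11 × 10⁻⁴ m/s²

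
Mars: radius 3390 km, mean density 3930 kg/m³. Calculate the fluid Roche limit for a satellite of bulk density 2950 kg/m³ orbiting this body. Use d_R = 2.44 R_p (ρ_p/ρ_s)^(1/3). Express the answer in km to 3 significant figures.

9100 km

d_R = 2.44 × 3390 km × (3930/2950)^(1/3)
    = 9100 km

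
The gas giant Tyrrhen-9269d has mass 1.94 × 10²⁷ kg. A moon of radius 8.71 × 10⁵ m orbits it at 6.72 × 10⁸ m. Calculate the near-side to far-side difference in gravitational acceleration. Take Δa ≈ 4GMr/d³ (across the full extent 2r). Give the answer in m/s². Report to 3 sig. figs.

1.49 × 10⁻³ m/s²

Near-to-far spans 2r, so the tidal difference is twice the near-to-center value: 4GMr/d³.
a_tidal = 4GMr/d³
        = 4 × (6.674 × 10⁻¹¹) × (1.94 × 10²⁷) × (8.71 × 10⁵) / (6.72 × 10⁸)³
        = 1.49 × 10⁻³ m/s²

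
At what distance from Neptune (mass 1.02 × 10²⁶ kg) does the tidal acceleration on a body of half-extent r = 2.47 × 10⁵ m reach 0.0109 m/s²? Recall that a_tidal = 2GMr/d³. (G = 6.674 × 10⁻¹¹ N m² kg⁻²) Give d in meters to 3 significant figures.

6.76 × 10⁷ m

2GMr/d³ = a_tidal  ⇒  d = (2GMr / a_tidal)^(1/3)
d = (2 × 6.674×10⁻¹¹ × (1.02 × 10²⁶) × (2.47 × 10⁵) / (0.0109))^(1/3)
  = 6.76 × 10⁷ m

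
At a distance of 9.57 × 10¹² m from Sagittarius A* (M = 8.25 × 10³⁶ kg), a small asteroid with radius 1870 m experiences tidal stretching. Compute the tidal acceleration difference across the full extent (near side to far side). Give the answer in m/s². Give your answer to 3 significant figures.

4.70 × 10⁻⁹ m/s²

Δg = 4GMr/d³
   = 4 × (6.674 × 10⁻¹¹) × (8.25 × 10³⁶) × (1870) / (9.57 × 10¹²)³
   = 4.70 × 10⁻⁹ m/s²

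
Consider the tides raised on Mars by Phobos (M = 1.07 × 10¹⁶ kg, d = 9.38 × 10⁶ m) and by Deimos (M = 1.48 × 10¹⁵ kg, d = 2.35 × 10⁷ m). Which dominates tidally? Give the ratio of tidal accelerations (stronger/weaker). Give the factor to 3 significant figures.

The tide-raising term goes as M/d³ (the gradient of a 1/d² field).
Phobos: (1.07 × 10¹⁶) / (9.38 × 10⁶)³ = 1.297 × 10⁻⁵
Deimos: (1.48 × 10¹⁵) / (2.35 × 10⁷)³ = 1.140 × 10⁻⁷
Ratio (larger/smaller) = 114

Phobos, by a factor of ≈ 114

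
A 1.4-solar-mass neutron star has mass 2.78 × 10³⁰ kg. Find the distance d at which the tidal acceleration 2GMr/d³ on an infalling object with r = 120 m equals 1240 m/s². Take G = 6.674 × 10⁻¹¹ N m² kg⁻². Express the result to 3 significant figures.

3.30 × 10⁶ m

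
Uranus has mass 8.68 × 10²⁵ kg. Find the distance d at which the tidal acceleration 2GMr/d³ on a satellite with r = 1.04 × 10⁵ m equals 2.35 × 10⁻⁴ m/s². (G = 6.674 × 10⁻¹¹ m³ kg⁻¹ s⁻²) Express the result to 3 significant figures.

2GMr/d³ = a_tidal  ⇒  d = (2GMr / a_tidal)^(1/3)
d = (2 × 6.674×10⁻¹¹ × (8.68 × 10²⁵) × (1.04 × 10⁵) / (2.35 × 10⁻⁴))^(1/3)
  = 1.72 × 10⁸ m

1.72 × 10⁸ m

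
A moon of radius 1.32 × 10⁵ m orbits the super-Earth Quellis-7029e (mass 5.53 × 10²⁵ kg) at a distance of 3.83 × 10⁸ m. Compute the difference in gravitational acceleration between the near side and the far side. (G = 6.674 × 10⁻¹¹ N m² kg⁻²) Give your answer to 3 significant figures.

a_tidal = 4GMr/d³
        = 4 × (6.674 × 10⁻¹¹) × (5.53 × 10²⁵) × (1.32 × 10⁵) / (3.83 × 10⁸)³
        = 3.47 × 10⁻⁵ m/s²

3.47 × 10⁻⁵ m/s²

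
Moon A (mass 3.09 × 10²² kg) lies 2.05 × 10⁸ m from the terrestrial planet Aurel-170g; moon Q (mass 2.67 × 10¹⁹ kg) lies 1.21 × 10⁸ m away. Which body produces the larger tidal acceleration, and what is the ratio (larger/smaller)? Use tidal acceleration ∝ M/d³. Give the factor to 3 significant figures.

Moon A, by a factor of ≈ 238

Tidal acceleration ∝ M/d³, so compare M/d³ for each.
Moon A: (3.09 × 10²²) / (2.05 × 10⁸)³ = 3.587 × 10⁻³
Moon Q: (2.67 × 10¹⁹) / (1.21 × 10⁸)³ = 1.507 × 10⁻⁵
Ratio (larger/smaller) = 238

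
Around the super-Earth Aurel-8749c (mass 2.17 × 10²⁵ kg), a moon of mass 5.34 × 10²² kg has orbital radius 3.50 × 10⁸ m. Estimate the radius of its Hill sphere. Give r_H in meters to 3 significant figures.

r_H ≈ a (m/3M)^(1/3)
    = (3.50 × 10⁸) × (5.34 × 10²² / (3 × 2.17 × 10²⁵))^(1/3)
    = 3.28 × 10⁷ m

3.28 × 10⁷ m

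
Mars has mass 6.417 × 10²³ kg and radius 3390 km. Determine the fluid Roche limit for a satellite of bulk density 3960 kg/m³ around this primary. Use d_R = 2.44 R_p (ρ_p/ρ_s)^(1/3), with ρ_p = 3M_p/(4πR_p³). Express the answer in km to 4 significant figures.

ρ_p = 3M_p/(4πR_p³) = 3 × (6.417 × 10²³) / (4π × (3.390 × 10⁶ m)³) = 3932 kg/m³
d_R = 2.44 × 3390 km × (3932/3960)^(1/3)
    = 8252 km

8252 km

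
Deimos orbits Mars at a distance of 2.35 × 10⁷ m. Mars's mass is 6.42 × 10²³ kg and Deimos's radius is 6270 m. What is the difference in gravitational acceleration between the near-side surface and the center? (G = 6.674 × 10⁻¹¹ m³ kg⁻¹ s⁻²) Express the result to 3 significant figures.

4.14 × 10⁻⁵ m/s²

Δa = 2GMr/d³
   = 2 × (6.674 × 10⁻¹¹) × (6.42 × 10²³) × (6270) / (2.35 × 10⁷)³
   = 4.14 × 10⁻⁵ m/s²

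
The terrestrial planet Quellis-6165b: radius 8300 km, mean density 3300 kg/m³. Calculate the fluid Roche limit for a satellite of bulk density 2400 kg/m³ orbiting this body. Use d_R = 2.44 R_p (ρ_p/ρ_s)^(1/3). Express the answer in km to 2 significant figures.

d_R = 2.44 × 8300 km × (3300/2400)^(1/3)
    = 23000 km

23000 km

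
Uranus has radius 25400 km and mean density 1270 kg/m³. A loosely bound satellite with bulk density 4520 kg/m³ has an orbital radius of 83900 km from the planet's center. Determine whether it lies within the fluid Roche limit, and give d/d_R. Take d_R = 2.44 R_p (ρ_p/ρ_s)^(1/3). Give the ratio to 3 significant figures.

outside; d/d_R ≈ 2.07

d_R = 2.44 × (25400 km) × (1270/4520)^(1/3) = 40590 km
d/d_R = (83900) / (40590) = 2.07
Since d/d_R > 1, the body is outside the Roche limit.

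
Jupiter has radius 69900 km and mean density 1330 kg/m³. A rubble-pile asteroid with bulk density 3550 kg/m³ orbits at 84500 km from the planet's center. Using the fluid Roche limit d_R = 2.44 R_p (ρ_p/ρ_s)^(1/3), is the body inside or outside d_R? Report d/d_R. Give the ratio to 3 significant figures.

d_R = 2.44 × (69900 km) × (1330/3550)^(1/3) = 1.230 × 10⁵ km
d/d_R = (84500) / (1.230 × 10⁵) = 0.687
Since d/d_R < 1, the body is inside the Roche limit.

inside; d/d_R ≈ 0.687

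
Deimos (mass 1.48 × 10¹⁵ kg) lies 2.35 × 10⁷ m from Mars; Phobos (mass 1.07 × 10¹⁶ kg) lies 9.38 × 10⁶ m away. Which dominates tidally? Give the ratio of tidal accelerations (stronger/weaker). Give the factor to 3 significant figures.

The tide-raising term goes as M/d³ (the gradient of a 1/d² field).
Deimos: (1.48 × 10¹⁵) / (2.35 × 10⁷)³ = 1.140 × 10⁻⁷
Phobos: (1.07 × 10¹⁶) / (9.38 × 10⁶)³ = 1.297 × 10⁻⁵
Ratio (larger/smaller) = 114

Phobos, by a factor of ≈ 114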